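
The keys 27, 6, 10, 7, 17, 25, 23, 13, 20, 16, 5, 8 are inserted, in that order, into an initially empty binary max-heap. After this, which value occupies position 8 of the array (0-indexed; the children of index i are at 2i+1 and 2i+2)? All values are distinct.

13

Insert 27:
  append 27 at index 0 → [27] (no swap needed)
Insert 6:
  append 6 at index 1 → [27, 6] (no swap needed)
Insert 10:
  append 10 at index 2 → [27, 6, 10] (no swap needed)
Insert 7:
  append 7 at index 3 → [27, 6, 10, 7]
  7 > parent 6 at index 1, swap → [27, 7, 10, 6]
Insert 17:
  append 17 at index 4 → [27, 7, 10, 6, 17]
  17 > parent 7 at index 1, swap → [27, 17, 10, 6, 7]
Insert 25:
  append 25 at index 5 → [27, 17, 10, 6, 7, 25]
  25 > parent 10 at index 2, swap → [27, 17, 25, 6, 7, 10]
Insert 23:
  append 23 at index 6 → [27, 17, 25, 6, 7, 10, 23] (no swap needed)
Insert 13:
  append 13 at index 7 → [27, 17, 25, 6, 7, 10, 23, 13]
  13 > parent 6 at index 3, swap → [27, 17, 25, 13, 7, 10, 23, 6]
Insert 20:
  append 20 at index 8 → [27, 17, 25, 13, 7, 10, 23, 6, 20]
  20 > parent 13 at index 3, swap → [27, 17, 25, 20, 7, 10, 23, 6, 13]
  20 > parent 17 at index 1, swap → [27, 20, 25, 17, 7, 10, 23, 6, 13]
Insert 16:
  append 16 at index 9 → [27, 20, 25, 17, 7, 10, 23, 6, 13, 16]
  16 > parent 7 at index 4, swap → [27, 20, 25, 17, 16, 10, 23, 6, 13, 7]
Insert 5:
  append 5 at index 10 → [27, 20, 25, 17, 16, 10, 23, 6, 13, 7, 5] (no swap needed)
Insert 8:
  append 8 at index 11 → [27, 20, 25, 17, 16, 10, 23, 6, 13, 7, 5, 8] (no swap needed)
resulting array: [27, 20, 25, 17, 16, 10, 23, 6, 13, 7, 5, 8]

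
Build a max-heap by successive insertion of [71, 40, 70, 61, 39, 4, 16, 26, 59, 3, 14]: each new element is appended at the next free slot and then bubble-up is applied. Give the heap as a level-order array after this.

[71, 61, 70, 59, 39, 4, 16, 26, 40, 3, 14]

Insert 71:
  append 71 at index 0 → [71] (no swap needed)
Insert 40:
  append 40 at index 1 → [71, 40] (no swap needed)
Insert 70:
  append 70 at index 2 → [71, 40, 70] (no swap needed)
Insert 61:
  append 61 at index 3 → [71, 40, 70, 61]
  61 > parent 40 at index 1, swap → [71, 61, 70, 40]
Insert 39:
  append 39 at index 4 → [71, 61, 70, 40, 39] (no swap needed)
Insert 4:
  append 4 at index 5 → [71, 61, 70, 40, 39, 4] (no swap needed)
Insert 16:
  append 16 at index 6 → [71, 61, 70, 40, 39, 4, 16] (no swap needed)
Insert 26:
  append 26 at index 7 → [71, 61, 70, 40, 39, 4, 16, 26] (no swap needed)
Insert 59:
  append 59 at index 8 → [71, 61, 70, 40, 39, 4, 16, 26, 59]
  59 > parent 40 at index 3, swap → [71, 61, 70, 59, 39, 4, 16, 26, 40]
Insert 3:
  append 3 at index 9 → [71, 61, 70, 59, 39, 4, 16, 26, 40, 3] (no swap needed)
Insert 14:
  append 14 at index 10 → [71, 61, 70, 59, 39, 4, 16, 26, 40, 3, 14] (no swap needed)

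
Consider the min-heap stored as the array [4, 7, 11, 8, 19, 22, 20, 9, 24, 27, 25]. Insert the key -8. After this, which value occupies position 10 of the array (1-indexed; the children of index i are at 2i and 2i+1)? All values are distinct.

append -8 at index 12 → [4, 7, 11, 8, 19, 22, 20, 9, 24, 27, 25, -8]
-8 < parent 22 at index 6, swap → [4, 7, 11, 8, 19, -8, 20, 9, 24, 27, 25, 22]
-8 < parent 11 at index 3, swap → [4, 7, -8, 8, 19, 11, 20, 9, 24, 27, 25, 22]
-8 < parent 4 at index 1, swap → [-8, 7, 4, 8, 19, 11, 20, 9, 24, 27, 25, 22]
resulting array: [-8, 7, 4, 8, 19, 11, 20, 9, 24, 27, 25, 22]

27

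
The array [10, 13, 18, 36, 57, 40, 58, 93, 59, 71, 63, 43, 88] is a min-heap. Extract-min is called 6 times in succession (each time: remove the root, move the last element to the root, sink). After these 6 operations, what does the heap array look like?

extract-min #1 returns 10:
  remove root 10; move last element 88 to root → [88, 13, 18, 36, 57, 40, 58, 93, 59, 71, 63, 43]
  88 vs smaller child 13 at index 1, swap → [13, 88, 18, 36, 57, 40, 58, 93, 59, 71, 63, 43]
  88 vs smaller child 36 at index 3, swap → [13, 36, 18, 88, 57, 40, 58, 93, 59, 71, 63, 43]
  88 vs smaller child 59 at index 8, swap → [13, 36, 18, 59, 57, 40, 58, 93, 88, 71, 63, 43]
extract-min #2 returns 13:
  remove root 13; move last element 43 to root → [43, 36, 18, 59, 57, 40, 58, 93, 88, 71, 63]
  43 vs smaller child 18 at index 2, swap → [18, 36, 43, 59, 57, 40, 58, 93, 88, 71, 63]
  43 vs smaller child 40 at index 5, swap → [18, 36, 40, 59, 57, 43, 58, 93, 88, 71, 63]
extract-min #3 returns 18:
  remove root 18; move last element 63 to root → [63, 36, 40, 59, 57, 43, 58, 93, 88, 71]
  63 vs smaller child 36 at index 1, swap → [36, 63, 40, 59, 57, 43, 58, 93, 88, 71]
  63 vs smaller child 57 at index 4, swap → [36, 57, 40, 59, 63, 43, 58, 93, 88, 71]
extract-min #4 returns 36:
  remove root 36; move last element 71 to root → [71, 57, 40, 59, 63, 43, 58, 93, 88]
  71 vs smaller child 40 at index 2, swap → [40, 57, 71, 59, 63, 43, 58, 93, 88]
  71 vs smaller child 43 at index 5, swap → [40, 57, 43, 59, 63, 71, 58, 93, 88]
extract-min #5 returns 40:
  remove root 40; move last element 88 to root → [88, 57, 43, 59, 63, 71, 58, 93]
  88 vs smaller child 43 at index 2, swap → [43, 57, 88, 59, 63, 71, 58, 93]
  88 vs smaller child 58 at index 6, swap → [43, 57, 58, 59, 63, 71, 88, 93]
extract-min #6 returns 43:
  remove root 43; move last element 93 to root → [93, 57, 58, 59, 63, 71, 88]
  93 vs smaller child 57 at index 1, swap → [57, 93, 58, 59, 63, 71, 88]
  93 vs smaller child 59 at index 3, swap → [57, 59, 58, 93, 63, 71, 88]

[57, 59, 58, 93, 63, 71, 88]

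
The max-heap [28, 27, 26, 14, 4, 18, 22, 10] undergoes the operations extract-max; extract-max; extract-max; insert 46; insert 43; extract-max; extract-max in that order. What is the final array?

[22, 14, 18, 10, 4]

extract-max → returns 28:
  remove root 28; move last element 10 to root → [10, 27, 26, 14, 4, 18, 22]
  10 vs larger child 27 at index 1, swap → [27, 10, 26, 14, 4, 18, 22]
  10 vs larger child 14 at index 3, swap → [27, 14, 26, 10, 4, 18, 22]
extract-max → returns 27:
  remove root 27; move last element 22 to root → [22, 14, 26, 10, 4, 18]
  22 vs larger child 26 at index 2, swap → [26, 14, 22, 10, 4, 18]
extract-max → returns 26:
  remove root 26; move last element 18 to root → [18, 14, 22, 10, 4]
  18 vs larger child 22 at index 2, swap → [22, 14, 18, 10, 4]
insert 46:
  append 46 at index 5 → [22, 14, 18, 10, 4, 46]
  46 > parent 18 at index 2, swap → [22, 14, 46, 10, 4, 18]
  46 > parent 22 at index 0, swap → [46, 14, 22, 10, 4, 18]
insert 43:
  append 43 at index 6 → [46, 14, 22, 10, 4, 18, 43]
  43 > parent 22 at index 2, swap → [46, 14, 43, 10, 4, 18, 22]
extract-max → returns 46:
  remove root 46; move last element 22 to root → [22, 14, 43, 10, 4, 18]
  22 vs larger child 43 at index 2, swap → [43, 14, 22, 10, 4, 18]
extract-max → returns 43:
  remove root 43; move last element 18 to root → [18, 14, 22, 10, 4]
  18 vs larger child 22 at index 2, swap → [22, 14, 18, 10, 4]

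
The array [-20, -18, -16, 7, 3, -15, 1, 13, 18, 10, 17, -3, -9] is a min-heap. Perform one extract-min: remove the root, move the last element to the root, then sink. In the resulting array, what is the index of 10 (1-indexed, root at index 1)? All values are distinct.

10

remove root -20; move last element -9 to root → [-9, -18, -16, 7, 3, -15, 1, 13, 18, 10, 17, -3]
-9 vs smaller child -18 at index 2, swap → [-18, -9, -16, 7, 3, -15, 1, 13, 18, 10, 17, -3]
resulting array: [-18, -9, -16, 7, 3, -15, 1, 13, 18, 10, 17, -3]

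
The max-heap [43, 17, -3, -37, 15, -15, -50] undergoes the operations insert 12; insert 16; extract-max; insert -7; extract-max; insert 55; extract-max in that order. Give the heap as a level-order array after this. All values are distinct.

[16, 15, -3, 12, -7, -15, -50, -37]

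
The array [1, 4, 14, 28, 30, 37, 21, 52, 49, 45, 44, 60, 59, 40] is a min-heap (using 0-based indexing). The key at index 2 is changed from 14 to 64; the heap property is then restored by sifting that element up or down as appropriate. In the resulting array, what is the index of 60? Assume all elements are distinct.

11

set index 2 from 14 to 64 → [1, 4, 64, 28, 30, 37, 21, 52, 49, 45, 44, 60, 59, 40]
64 vs smaller child 21 at index 6, swap → [1, 4, 21, 28, 30, 37, 64, 52, 49, 45, 44, 60, 59, 40]
64 vs only child 40 at index 13, swap → [1, 4, 21, 28, 30, 37, 40, 52, 49, 45, 44, 60, 59, 64]
resulting array: [1, 4, 21, 28, 30, 37, 40, 52, 49, 45, 44, 60, 59, 64]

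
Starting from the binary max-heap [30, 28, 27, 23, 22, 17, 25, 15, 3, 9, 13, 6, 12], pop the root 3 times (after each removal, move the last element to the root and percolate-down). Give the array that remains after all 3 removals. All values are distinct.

[25, 23, 17, 15, 22, 13, 6, 12, 3, 9]

extract-max #1 returns 30:
  remove root 30; move last element 12 to root → [12, 28, 27, 23, 22, 17, 25, 15, 3, 9, 13, 6]
  12 vs larger child 28 at index 1, swap → [28, 12, 27, 23, 22, 17, 25, 15, 3, 9, 13, 6]
  12 vs larger child 23 at index 3, swap → [28, 23, 27, 12, 22, 17, 25, 15, 3, 9, 13, 6]
  12 vs larger child 15 at index 7, swap → [28, 23, 27, 15, 22, 17, 25, 12, 3, 9, 13, 6]
extract-max #2 returns 28:
  remove root 28; move last element 6 to root → [6, 23, 27, 15, 22, 17, 25, 12, 3, 9, 13]
  6 vs larger child 27 at index 2, swap → [27, 23, 6, 15, 22, 17, 25, 12, 3, 9, 13]
  6 vs larger child 25 at index 6, swap → [27, 23, 25, 15, 22, 17, 6, 12, 3, 9, 13]
extract-max #3 returns 27:
  remove root 27; move last element 13 to root → [13, 23, 25, 15, 22, 17, 6, 12, 3, 9]
  13 vs larger child 25 at index 2, swap → [25, 23, 13, 15, 22, 17, 6, 12, 3, 9]
  13 vs larger child 17 at index 5, swap → [25, 23, 17, 15, 22, 13, 6, 12, 3, 9]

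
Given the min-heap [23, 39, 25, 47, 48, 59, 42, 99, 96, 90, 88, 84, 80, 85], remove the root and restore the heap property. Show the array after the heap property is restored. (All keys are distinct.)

remove root 23; move last element 85 to root → [85, 39, 25, 47, 48, 59, 42, 99, 96, 90, 88, 84, 80]
85 vs smaller child 25 at index 2, swap → [25, 39, 85, 47, 48, 59, 42, 99, 96, 90, 88, 84, 80]
85 vs smaller child 42 at index 6, swap → [25, 39, 42, 47, 48, 59, 85, 99, 96, 90, 88, 84, 80]

[25, 39, 42, 47, 48, 59, 85, 99, 96, 90, 88, 84, 80]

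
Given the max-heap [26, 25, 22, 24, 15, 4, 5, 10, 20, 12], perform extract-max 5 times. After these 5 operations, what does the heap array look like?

[15, 12, 10, 4, 5]

extract-max #1 returns 26:
  remove root 26; move last element 12 to root → [12, 25, 22, 24, 15, 4, 5, 10, 20]
  12 vs larger child 25 at index 1, swap → [25, 12, 22, 24, 15, 4, 5, 10, 20]
  12 vs larger child 24 at index 3, swap → [25, 24, 22, 12, 15, 4, 5, 10, 20]
  12 vs larger child 20 at index 8, swap → [25, 24, 22, 20, 15, 4, 5, 10, 12]
extract-max #2 returns 25:
  remove root 25; move last element 12 to root → [12, 24, 22, 20, 15, 4, 5, 10]
  12 vs larger child 24 at index 1, swap → [24, 12, 22, 20, 15, 4, 5, 10]
  12 vs larger child 20 at index 3, swap → [24, 20, 22, 12, 15, 4, 5, 10]
extract-max #3 returns 24:
  remove root 24; move last element 10 to root → [10, 20, 22, 12, 15, 4, 5]
  10 vs larger child 22 at index 2, swap → [22, 20, 10, 12, 15, 4, 5]
extract-max #4 returns 22:
  remove root 22; move last element 5 to root → [5, 20, 10, 12, 15, 4]
  5 vs larger child 20 at index 1, swap → [20, 5, 10, 12, 15, 4]
  5 vs larger child 15 at index 4, swap → [20, 15, 10, 12, 5, 4]
extract-max #5 returns 20:
  remove root 20; move last element 4 to root → [4, 15, 10, 12, 5]
  4 vs larger child 15 at index 1, swap → [15, 4, 10, 12, 5]
  4 vs larger child 12 at index 3, swap → [15, 12, 10, 4, 5]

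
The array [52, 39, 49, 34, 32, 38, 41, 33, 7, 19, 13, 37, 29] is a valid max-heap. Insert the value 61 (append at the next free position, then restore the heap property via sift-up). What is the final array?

[61, 39, 52, 34, 32, 38, 49, 33, 7, 19, 13, 37, 29, 41]

append 61 at index 13 → [52, 39, 49, 34, 32, 38, 41, 33, 7, 19, 13, 37, 29, 61]
61 > parent 41 at index 6, swap → [52, 39, 49, 34, 32, 38, 61, 33, 7, 19, 13, 37, 29, 41]
61 > parent 49 at index 2, swap → [52, 39, 61, 34, 32, 38, 49, 33, 7, 19, 13, 37, 29, 41]
61 > parent 52 at index 0, swap → [61, 39, 52, 34, 32, 38, 49, 33, 7, 19, 13, 37, 29, 41]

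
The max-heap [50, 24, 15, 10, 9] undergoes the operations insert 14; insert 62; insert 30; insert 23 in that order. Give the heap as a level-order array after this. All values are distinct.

[62, 30, 50, 24, 9, 14, 15, 10, 23]

insert 14:
  append 14 at index 5 → [50, 24, 15, 10, 9, 14] (no swap needed)
insert 62:
  append 62 at index 6 → [50, 24, 15, 10, 9, 14, 62]
  62 > parent 15 at index 2, swap → [50, 24, 62, 10, 9, 14, 15]
  62 > parent 50 at index 0, swap → [62, 24, 50, 10, 9, 14, 15]
insert 30:
  append 30 at index 7 → [62, 24, 50, 10, 9, 14, 15, 30]
  30 > parent 10 at index 3, swap → [62, 24, 50, 30, 9, 14, 15, 10]
  30 > parent 24 at index 1, swap → [62, 30, 50, 24, 9, 14, 15, 10]
insert 23:
  append 23 at index 8 → [62, 30, 50, 24, 9, 14, 15, 10, 23] (no swap needed)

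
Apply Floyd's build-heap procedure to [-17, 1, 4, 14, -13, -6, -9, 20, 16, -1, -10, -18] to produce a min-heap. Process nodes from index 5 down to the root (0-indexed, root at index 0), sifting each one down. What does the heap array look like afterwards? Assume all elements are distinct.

[-18, -13, -17, 14, -10, -6, -9, 20, 16, -1, 1, 4]

sift down from index 5:
  -6 vs only child -18 at index 11, swap → [-17, 1, 4, 14, -13, -18, -9, 20, 16, -1, -10, -6]
sift down from index 4: already satisfies heap property
sift down from index 3: already satisfies heap property
sift down from index 2:
  4 vs smaller child -18 at index 5, swap → [-17, 1, -18, 14, -13, 4, -9, 20, 16, -1, -10, -6]
  4 vs only child -6 at index 11, swap → [-17, 1, -18, 14, -13, -6, -9, 20, 16, -1, -10, 4]
sift down from index 1:
  1 vs smaller child -13 at index 4, swap → [-17, -13, -18, 14, 1, -6, -9, 20, 16, -1, -10, 4]
  1 vs smaller child -10 at index 10, swap → [-17, -13, -18, 14, -10, -6, -9, 20, 16, -1, 1, 4]
sift down from index 0:
  -17 vs smaller child -18 at index 2, swap → [-18, -13, -17, 14, -10, -6, -9, 20, 16, -1, 1, 4]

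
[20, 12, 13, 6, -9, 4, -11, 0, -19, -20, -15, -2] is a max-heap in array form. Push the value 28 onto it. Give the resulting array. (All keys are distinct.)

[28, 12, 20, 6, -9, 13, -11, 0, -19, -20, -15, -2, 4]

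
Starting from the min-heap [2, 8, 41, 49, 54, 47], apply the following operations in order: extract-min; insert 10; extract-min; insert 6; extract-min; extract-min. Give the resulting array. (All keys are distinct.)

[41, 47, 54, 49]

extract-min → returns 2:
  remove root 2; move last element 47 to root → [47, 8, 41, 49, 54]
  47 vs smaller child 8 at index 1, swap → [8, 47, 41, 49, 54]
insert 10:
  append 10 at index 5 → [8, 47, 41, 49, 54, 10]
  10 < parent 41 at index 2, swap → [8, 47, 10, 49, 54, 41]
extract-min → returns 8:
  remove root 8; move last element 41 to root → [41, 47, 10, 49, 54]
  41 vs smaller child 10 at index 2, swap → [10, 47, 41, 49, 54]
insert 6:
  append 6 at index 5 → [10, 47, 41, 49, 54, 6]
  6 < parent 41 at index 2, swap → [10, 47, 6, 49, 54, 41]
  6 < parent 10 at index 0, swap → [6, 47, 10, 49, 54, 41]
extract-min → returns 6:
  remove root 6; move last element 41 to root → [41, 47, 10, 49, 54]
  41 vs smaller child 10 at index 2, swap → [10, 47, 41, 49, 54]
extract-min → returns 10:
  remove root 10; move last element 54 to root → [54, 47, 41, 49]
  54 vs smaller child 41 at index 2, swap → [41, 47, 54, 49]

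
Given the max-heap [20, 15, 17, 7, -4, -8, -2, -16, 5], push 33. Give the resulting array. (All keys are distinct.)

append 33 at index 9 → [20, 15, 17, 7, -4, -8, -2, -16, 5, 33]
33 > parent -4 at index 4, swap → [20, 15, 17, 7, 33, -8, -2, -16, 5, -4]
33 > parent 15 at index 1, swap → [20, 33, 17, 7, 15, -8, -2, -16, 5, -4]
33 > parent 20 at index 0, swap → [33, 20, 17, 7, 15, -8, -2, -16, 5, -4]

[33, 20, 17, 7, 15, -8, -2, -16, 5, -4]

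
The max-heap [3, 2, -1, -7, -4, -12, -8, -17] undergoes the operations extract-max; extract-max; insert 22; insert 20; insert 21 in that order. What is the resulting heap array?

[22, 21, -1, 20, -17, -12, -8, -7, -4]

extract-max → returns 3:
  remove root 3; move last element -17 to root → [-17, 2, -1, -7, -4, -12, -8]
  -17 vs larger child 2 at index 1, swap → [2, -17, -1, -7, -4, -12, -8]
  -17 vs larger child -4 at index 4, swap → [2, -4, -1, -7, -17, -12, -8]
extract-max → returns 2:
  remove root 2; move last element -8 to root → [-8, -4, -1, -7, -17, -12]
  -8 vs larger child -1 at index 2, swap → [-1, -4, -8, -7, -17, -12]
insert 22:
  append 22 at index 6 → [-1, -4, -8, -7, -17, -12, 22]
  22 > parent -8 at index 2, swap → [-1, -4, 22, -7, -17, -12, -8]
  22 > parent -1 at index 0, swap → [22, -4, -1, -7, -17, -12, -8]
insert 20:
  append 20 at index 7 → [22, -4, -1, -7, -17, -12, -8, 20]
  20 > parent -7 at index 3, swap → [22, -4, -1, 20, -17, -12, -8, -7]
  20 > parent -4 at index 1, swap → [22, 20, -1, -4, -17, -12, -8, -7]
insert 21:
  append 21 at index 8 → [22, 20, -1, -4, -17, -12, -8, -7, 21]
  21 > parent -4 at index 3, swap → [22, 20, -1, 21, -17, -12, -8, -7, -4]
  21 > parent 20 at index 1, swap → [22, 21, -1, 20, -17, -12, -8, -7, -4]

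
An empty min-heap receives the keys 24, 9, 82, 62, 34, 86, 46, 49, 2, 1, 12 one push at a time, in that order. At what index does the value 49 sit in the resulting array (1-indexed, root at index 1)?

Insert 24:
  append 24 at index 1 → [24] (no swap needed)
Insert 9:
  append 9 at index 2 → [24, 9]
  9 < parent 24 at index 1, swap → [9, 24]
Insert 82:
  append 82 at index 3 → [9, 24, 82] (no swap needed)
Insert 62:
  append 62 at index 4 → [9, 24, 82, 62] (no swap needed)
Insert 34:
  append 34 at index 5 → [9, 24, 82, 62, 34] (no swap needed)
Insert 86:
  append 86 at index 6 → [9, 24, 82, 62, 34, 86] (no swap needed)
Insert 46:
  append 46 at index 7 → [9, 24, 82, 62, 34, 86, 46]
  46 < parent 82 at index 3, swap → [9, 24, 46, 62, 34, 86, 82]
Insert 49:
  append 49 at index 8 → [9, 24, 46, 62, 34, 86, 82, 49]
  49 < parent 62 at index 4, swap → [9, 24, 46, 49, 34, 86, 82, 62]
Insert 2:
  append 2 at index 9 → [9, 24, 46, 49, 34, 86, 82, 62, 2]
  2 < parent 49 at index 4, swap → [9, 24, 46, 2, 34, 86, 82, 62, 49]
  2 < parent 24 at index 2, swap → [9, 2, 46, 24, 34, 86, 82, 62, 49]
  2 < parent 9 at index 1, swap → [2, 9, 46, 24, 34, 86, 82, 62, 49]
Insert 1:
  append 1 at index 10 → [2, 9, 46, 24, 34, 86, 82, 62, 49, 1]
  1 < parent 34 at index 5, swap → [2, 9, 46, 24, 1, 86, 82, 62, 49, 34]
  1 < parent 9 at index 2, swap → [2, 1, 46, 24, 9, 86, 82, 62, 49, 34]
  1 < parent 2 at index 1, swap → [1, 2, 46, 24, 9, 86, 82, 62, 49, 34]
Insert 12:
  append 12 at index 11 → [1, 2, 46, 24, 9, 86, 82, 62, 49, 34, 12] (no swap needed)
resulting array: [1, 2, 46, 24, 9, 86, 82, 62, 49, 34, 12]

9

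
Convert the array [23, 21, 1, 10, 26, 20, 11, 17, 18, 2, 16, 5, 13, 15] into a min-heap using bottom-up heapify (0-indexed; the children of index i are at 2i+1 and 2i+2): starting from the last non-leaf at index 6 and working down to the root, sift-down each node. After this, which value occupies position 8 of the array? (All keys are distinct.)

18

sift down from index 6: already satisfies heap property
sift down from index 5:
  20 vs smaller child 5 at index 11, swap → [23, 21, 1, 10, 26, 5, 11, 17, 18, 2, 16, 20, 13, 15]
sift down from index 4:
  26 vs smaller child 2 at index 9, swap → [23, 21, 1, 10, 2, 5, 11, 17, 18, 26, 16, 20, 13, 15]
sift down from index 3: already satisfies heap property
sift down from index 2: already satisfies heap property
sift down from index 1:
  21 vs smaller child 2 at index 4, swap → [23, 2, 1, 10, 21, 5, 11, 17, 18, 26, 16, 20, 13, 15]
  21 vs smaller child 16 at index 10, swap → [23, 2, 1, 10, 16, 5, 11, 17, 18, 26, 21, 20, 13, 15]
sift down from index 0:
  23 vs smaller child 1 at index 2, swap → [1, 2, 23, 10, 16, 5, 11, 17, 18, 26, 21, 20, 13, 15]
  23 vs smaller child 5 at index 5, swap → [1, 2, 5, 10, 16, 23, 11, 17, 18, 26, 21, 20, 13, 15]
  23 vs smaller child 13 at index 12, swap → [1, 2, 5, 10, 16, 13, 11, 17, 18, 26, 21, 20, 23, 15]
resulting array: [1, 2, 5, 10, 16, 13, 11, 17, 18, 26, 21, 20, 23, 15]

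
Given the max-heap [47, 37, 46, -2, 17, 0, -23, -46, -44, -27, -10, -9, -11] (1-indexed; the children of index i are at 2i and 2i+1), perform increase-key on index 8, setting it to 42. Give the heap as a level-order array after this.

[47, 42, 46, 37, 17, 0, -23, -2, -44, -27, -10, -9, -11]

set index 8 from -46 to 42 → [47, 37, 46, -2, 17, 0, -23, 42, -44, -27, -10, -9, -11]
42 > parent -2 at index 4, swap → [47, 37, 46, 42, 17, 0, -23, -2, -44, -27, -10, -9, -11]
42 > parent 37 at index 2, swap → [47, 42, 46, 37, 17, 0, -23, -2, -44, -27, -10, -9, -11]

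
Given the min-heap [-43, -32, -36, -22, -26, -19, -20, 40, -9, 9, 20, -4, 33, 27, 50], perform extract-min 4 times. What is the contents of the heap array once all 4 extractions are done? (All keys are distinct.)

extract-min #1 returns -43:
  remove root -43; move last element 50 to root → [50, -32, -36, -22, -26, -19, -20, 40, -9, 9, 20, -4, 33, 27]
  50 vs smaller child -36 at index 2, swap → [-36, -32, 50, -22, -26, -19, -20, 40, -9, 9, 20, -4, 33, 27]
  50 vs smaller child -20 at index 6, swap → [-36, -32, -20, -22, -26, -19, 50, 40, -9, 9, 20, -4, 33, 27]
  50 vs only child 27 at index 13, swap → [-36, -32, -20, -22, -26, -19, 27, 40, -9, 9, 20, -4, 33, 50]
extract-min #2 returns -36:
  remove root -36; move last element 50 to root → [50, -32, -20, -22, -26, -19, 27, 40, -9, 9, 20, -4, 33]
  50 vs smaller child -32 at index 1, swap → [-32, 50, -20, -22, -26, -19, 27, 40, -9, 9, 20, -4, 33]
  50 vs smaller child -26 at index 4, swap → [-32, -26, -20, -22, 50, -19, 27, 40, -9, 9, 20, -4, 33]
  50 vs smaller child 9 at index 9, swap → [-32, -26, -20, -22, 9, -19, 27, 40, -9, 50, 20, -4, 33]
extract-min #3 returns -32:
  remove root -32; move last element 33 to root → [33, -26, -20, -22, 9, -19, 27, 40, -9, 50, 20, -4]
  33 vs smaller child -26 at index 1, swap → [-26, 33, -20, -22, 9, -19, 27, 40, -9, 50, 20, -4]
  33 vs smaller child -22 at index 3, swap → [-26, -22, -20, 33, 9, -19, 27, 40, -9, 50, 20, -4]
  33 vs smaller child -9 at index 8, swap → [-26, -22, -20, -9, 9, -19, 27, 40, 33, 50, 20, -4]
extract-min #4 returns -26:
  remove root -26; move last element -4 to root → [-4, -22, -20, -9, 9, -19, 27, 40, 33, 50, 20]
  -4 vs smaller child -22 at index 1, swap → [-22, -4, -20, -9, 9, -19, 27, 40, 33, 50, 20]
  -4 vs smaller child -9 at index 3, swap → [-22, -9, -20, -4, 9, -19, 27, 40, 33, 50, 20]

[-22, -9, -20, -4, 9, -19, 27, 40, 33, 50, 20]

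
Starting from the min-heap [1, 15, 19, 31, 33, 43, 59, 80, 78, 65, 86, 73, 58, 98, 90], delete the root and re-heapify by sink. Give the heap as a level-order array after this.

remove root 1; move last element 90 to root → [90, 15, 19, 31, 33, 43, 59, 80, 78, 65, 86, 73, 58, 98]
90 vs smaller child 15 at index 1, swap → [15, 90, 19, 31, 33, 43, 59, 80, 78, 65, 86, 73, 58, 98]
90 vs smaller child 31 at index 3, swap → [15, 31, 19, 90, 33, 43, 59, 80, 78, 65, 86, 73, 58, 98]
90 vs smaller child 78 at index 8, swap → [15, 31, 19, 78, 33, 43, 59, 80, 90, 65, 86, 73, 58, 98]

[15, 31, 19, 78, 33, 43, 59, 80, 90, 65, 86, 73, 58, 98]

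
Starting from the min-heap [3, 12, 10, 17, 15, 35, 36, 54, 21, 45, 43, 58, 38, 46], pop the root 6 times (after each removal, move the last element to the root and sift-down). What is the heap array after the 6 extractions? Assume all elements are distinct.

[35, 43, 36, 46, 45, 38, 58, 54]

extract-min #1 returns 3:
  remove root 3; move last element 46 to root → [46, 12, 10, 17, 15, 35, 36, 54, 21, 45, 43, 58, 38]
  46 vs smaller child 10 at index 2, swap → [10, 12, 46, 17, 15, 35, 36, 54, 21, 45, 43, 58, 38]
  46 vs smaller child 35 at index 5, swap → [10, 12, 35, 17, 15, 46, 36, 54, 21, 45, 43, 58, 38]
  46 vs smaller child 38 at index 12, swap → [10, 12, 35, 17, 15, 38, 36, 54, 21, 45, 43, 58, 46]
extract-min #2 returns 10:
  remove root 10; move last element 46 to root → [46, 12, 35, 17, 15, 38, 36, 54, 21, 45, 43, 58]
  46 vs smaller child 12 at index 1, swap → [12, 46, 35, 17, 15, 38, 36, 54, 21, 45, 43, 58]
  46 vs smaller child 15 at index 4, swap → [12, 15, 35, 17, 46, 38, 36, 54, 21, 45, 43, 58]
  46 vs smaller child 43 at index 10, swap → [12, 15, 35, 17, 43, 38, 36, 54, 21, 45, 46, 58]
extract-min #3 returns 12:
  remove root 12; move last element 58 to root → [58, 15, 35, 17, 43, 38, 36, 54, 21, 45, 46]
  58 vs smaller child 15 at index 1, swap → [15, 58, 35, 17, 43, 38, 36, 54, 21, 45, 46]
  58 vs smaller child 17 at index 3, swap → [15, 17, 35, 58, 43, 38, 36, 54, 21, 45, 46]
  58 vs smaller child 21 at index 8, swap → [15, 17, 35, 21, 43, 38, 36, 54, 58, 45, 46]
extract-min #4 returns 15:
  remove root 15; move last element 46 to root → [46, 17, 35, 21, 43, 38, 36, 54, 58, 45]
  46 vs smaller child 17 at index 1, swap → [17, 46, 35, 21, 43, 38, 36, 54, 58, 45]
  46 vs smaller child 21 at index 3, swap → [17, 21, 35, 46, 43, 38, 36, 54, 58, 45]
extract-min #5 returns 17:
  remove root 17; move last element 45 to root → [45, 21, 35, 46, 43, 38, 36, 54, 58]
  45 vs smaller child 21 at index 1, swap → [21, 45, 35, 46, 43, 38, 36, 54, 58]
  45 vs smaller child 43 at index 4, swap → [21, 43, 35, 46, 45, 38, 36, 54, 58]
extract-min #6 returns 21:
  remove root 21; move last element 58 to root → [58, 43, 35, 46, 45, 38, 36, 54]
  58 vs smaller child 35 at index 2, swap → [35, 43, 58, 46, 45, 38, 36, 54]
  58 vs smaller child 36 at index 6, swap → [35, 43, 36, 46, 45, 38, 58, 54]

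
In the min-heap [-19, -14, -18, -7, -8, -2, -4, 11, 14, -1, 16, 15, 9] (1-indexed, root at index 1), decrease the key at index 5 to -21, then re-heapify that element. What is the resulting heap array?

set index 5 from -8 to -21 → [-19, -14, -18, -7, -21, -2, -4, 11, 14, -1, 16, 15, 9]
-21 < parent -14 at index 2, swap → [-19, -21, -18, -7, -14, -2, -4, 11, 14, -1, 16, 15, 9]
-21 < parent -19 at index 1, swap → [-21, -19, -18, -7, -14, -2, -4, 11, 14, -1, 16, 15, 9]

[-21, -19, -18, -7, -14, -2, -4, 11, 14, -1, 16, 15, 9]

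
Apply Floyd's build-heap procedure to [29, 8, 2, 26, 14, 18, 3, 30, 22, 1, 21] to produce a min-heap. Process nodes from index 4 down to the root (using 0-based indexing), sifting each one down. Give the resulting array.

[1, 8, 2, 22, 14, 18, 3, 30, 26, 29, 21]

sift down from index 4:
  14 vs smaller child 1 at index 9, swap → [29, 8, 2, 26, 1, 18, 3, 30, 22, 14, 21]
sift down from index 3:
  26 vs smaller child 22 at index 8, swap → [29, 8, 2, 22, 1, 18, 3, 30, 26, 14, 21]
sift down from index 2: already satisfies heap property
sift down from index 1:
  8 vs smaller child 1 at index 4, swap → [29, 1, 2, 22, 8, 18, 3, 30, 26, 14, 21]
sift down from index 0:
  29 vs smaller child 1 at index 1, swap → [1, 29, 2, 22, 8, 18, 3, 30, 26, 14, 21]
  29 vs smaller child 8 at index 4, swap → [1, 8, 2, 22, 29, 18, 3, 30, 26, 14, 21]
  29 vs smaller child 14 at index 9, swap → [1, 8, 2, 22, 14, 18, 3, 30, 26, 29, 21]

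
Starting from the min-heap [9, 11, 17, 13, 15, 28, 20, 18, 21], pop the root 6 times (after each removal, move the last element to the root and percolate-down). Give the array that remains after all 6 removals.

[20, 21, 28]

extract-min #1 returns 9:
  remove root 9; move last element 21 to root → [21, 11, 17, 13, 15, 28, 20, 18]
  21 vs smaller child 11 at index 1, swap → [11, 21, 17, 13, 15, 28, 20, 18]
  21 vs smaller child 13 at index 3, swap → [11, 13, 17, 21, 15, 28, 20, 18]
  21 vs only child 18 at index 7, swap → [11, 13, 17, 18, 15, 28, 20, 21]
extract-min #2 returns 11:
  remove root 11; move last element 21 to root → [21, 13, 17, 18, 15, 28, 20]
  21 vs smaller child 13 at index 1, swap → [13, 21, 17, 18, 15, 28, 20]
  21 vs smaller child 15 at index 4, swap → [13, 15, 17, 18, 21, 28, 20]
extract-min #3 returns 13:
  remove root 13; move last element 20 to root → [20, 15, 17, 18, 21, 28]
  20 vs smaller child 15 at index 1, swap → [15, 20, 17, 18, 21, 28]
  20 vs smaller child 18 at index 3, swap → [15, 18, 17, 20, 21, 28]
extract-min #4 returns 15:
  remove root 15; move last element 28 to root → [28, 18, 17, 20, 21]
  28 vs smaller child 17 at index 2, swap → [17, 18, 28, 20, 21]
extract-min #5 returns 17:
  remove root 17; move last element 21 to root → [21, 18, 28, 20]
  21 vs smaller child 18 at index 1, swap → [18, 21, 28, 20]
  21 vs only child 20 at index 3, swap → [18, 20, 28, 21]
extract-min #6 returns 18:
  remove root 18; move last element 21 to root → [21, 20, 28]
  21 vs smaller child 20 at index 1, swap → [20, 21, 28]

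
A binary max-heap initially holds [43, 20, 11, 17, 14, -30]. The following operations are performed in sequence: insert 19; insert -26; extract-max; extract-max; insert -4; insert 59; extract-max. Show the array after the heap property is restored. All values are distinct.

insert 19:
  append 19 at index 6 → [43, 20, 11, 17, 14, -30, 19]
  19 > parent 11 at index 2, swap → [43, 20, 19, 17, 14, -30, 11]
insert -26:
  append -26 at index 7 → [43, 20, 19, 17, 14, -30, 11, -26] (no swap needed)
extract-max → returns 43:
  remove root 43; move last element -26 to root → [-26, 20, 19, 17, 14, -30, 11]
  -26 vs larger child 20 at index 1, swap → [20, -26, 19, 17, 14, -30, 11]
  -26 vs larger child 17 at index 3, swap → [20, 17, 19, -26, 14, -30, 11]
extract-max → returns 20:
  remove root 20; move last element 11 to root → [11, 17, 19, -26, 14, -30]
  11 vs larger child 19 at index 2, swap → [19, 17, 11, -26, 14, -30]
insert -4:
  append -4 at index 6 → [19, 17, 11, -26, 14, -30, -4] (no swap needed)
insert 59:
  append 59 at index 7 → [19, 17, 11, -26, 14, -30, -4, 59]
  59 > parent -26 at index 3, swap → [19, 17, 11, 59, 14, -30, -4, -26]
  59 > parent 17 at index 1, swap → [19, 59, 11, 17, 14, -30, -4, -26]
  59 > parent 19 at index 0, swap → [59, 19, 11, 17, 14, -30, -4, -26]
extract-max → returns 59:
  remove root 59; move last element -26 to root → [-26, 19, 11, 17, 14, -30, -4]
  -26 vs larger child 19 at index 1, swap → [19, -26, 11, 17, 14, -30, -4]
  -26 vs larger child 17 at index 3, swap → [19, 17, 11, -26, 14, -30, -4]

[19, 17, 11, -26, 14, -30, -4]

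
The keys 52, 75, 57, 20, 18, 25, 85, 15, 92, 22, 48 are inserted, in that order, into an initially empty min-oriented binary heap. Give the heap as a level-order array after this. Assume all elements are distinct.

Insert 52:
  append 52 at index 0 → [52] (no swap needed)
Insert 75:
  append 75 at index 1 → [52, 75] (no swap needed)
Insert 57:
  append 57 at index 2 → [52, 75, 57] (no swap needed)
Insert 20:
  append 20 at index 3 → [52, 75, 57, 20]
  20 < parent 75 at index 1, swap → [52, 20, 57, 75]
  20 < parent 52 at index 0, swap → [20, 52, 57, 75]
Insert 18:
  append 18 at index 4 → [20, 52, 57, 75, 18]
  18 < parent 52 at index 1, swap → [20, 18, 57, 75, 52]
  18 < parent 20 at index 0, swap → [18, 20, 57, 75, 52]
Insert 25:
  append 25 at index 5 → [18, 20, 57, 75, 52, 25]
  25 < parent 57 at index 2, swap → [18, 20, 25, 75, 52, 57]
Insert 85:
  append 85 at index 6 → [18, 20, 25, 75, 52, 57, 85] (no swap needed)
Insert 15:
  append 15 at index 7 → [18, 20, 25, 75, 52, 57, 85, 15]
  15 < parent 75 at index 3, swap → [18, 20, 25, 15, 52, 57, 85, 75]
  15 < parent 20 at index 1, swap → [18, 15, 25, 20, 52, 57, 85, 75]
  15 < parent 18 at index 0, swap → [15, 18, 25, 20, 52, 57, 85, 75]
Insert 92:
  append 92 at index 8 → [15, 18, 25, 20, 52, 57, 85, 75, 92] (no swap needed)
Insert 22:
  append 22 at index 9 → [15, 18, 25, 20, 52, 57, 85, 75, 92, 22]
  22 < parent 52 at index 4, swap → [15, 18, 25, 20, 22, 57, 85, 75, 92, 52]
Insert 48:
  append 48 at index 10 → [15, 18, 25, 20, 22, 57, 85, 75, 92, 52, 48] (no swap needed)

[15, 18, 25, 20, 22, 57, 85, 75, 92, 52, 48]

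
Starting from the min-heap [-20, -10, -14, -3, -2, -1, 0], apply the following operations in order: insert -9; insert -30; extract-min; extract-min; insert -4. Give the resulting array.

[-14, -10, -3, -9, -2, -1, 0, -4]

insert -9:
  append -9 at index 7 → [-20, -10, -14, -3, -2, -1, 0, -9]
  -9 < parent -3 at index 3, swap → [-20, -10, -14, -9, -2, -1, 0, -3]
insert -30:
  append -30 at index 8 → [-20, -10, -14, -9, -2, -1, 0, -3, -30]
  -30 < parent -9 at index 3, swap → [-20, -10, -14, -30, -2, -1, 0, -3, -9]
  -30 < parent -10 at index 1, swap → [-20, -30, -14, -10, -2, -1, 0, -3, -9]
  -30 < parent -20 at index 0, swap → [-30, -20, -14, -10, -2, -1, 0, -3, -9]
extract-min → returns -30:
  remove root -30; move last element -9 to root → [-9, -20, -14, -10, -2, -1, 0, -3]
  -9 vs smaller child -20 at index 1, swap → [-20, -9, -14, -10, -2, -1, 0, -3]
  -9 vs smaller child -10 at index 3, swap → [-20, -10, -14, -9, -2, -1, 0, -3]
extract-min → returns -20:
  remove root -20; move last element -3 to root → [-3, -10, -14, -9, -2, -1, 0]
  -3 vs smaller child -14 at index 2, swap → [-14, -10, -3, -9, -2, -1, 0]
insert -4:
  append -4 at index 7 → [-14, -10, -3, -9, -2, -1, 0, -4] (no swap needed)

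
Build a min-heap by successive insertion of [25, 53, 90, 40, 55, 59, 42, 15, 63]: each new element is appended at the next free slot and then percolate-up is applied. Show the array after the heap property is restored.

Insert 25:
  append 25 at index 0 → [25] (no swap needed)
Insert 53:
  append 53 at index 1 → [25, 53] (no swap needed)
Insert 90:
  append 90 at index 2 → [25, 53, 90] (no swap needed)
Insert 40:
  append 40 at index 3 → [25, 53, 90, 40]
  40 < parent 53 at index 1, swap → [25, 40, 90, 53]
Insert 55:
  append 55 at index 4 → [25, 40, 90, 53, 55] (no swap needed)
Insert 59:
  append 59 at index 5 → [25, 40, 90, 53, 55, 59]
  59 < parent 90 at index 2, swap → [25, 40, 59, 53, 55, 90]
Insert 42:
  append 42 at index 6 → [25, 40, 59, 53, 55, 90, 42]
  42 < parent 59 at index 2, swap → [25, 40, 42, 53, 55, 90, 59]
Insert 15:
  append 15 at index 7 → [25, 40, 42, 53, 55, 90, 59, 15]
  15 < parent 53 at index 3, swap → [25, 40, 42, 15, 55, 90, 59, 53]
  15 < parent 40 at index 1, swap → [25, 15, 42, 40, 55, 90, 59, 53]
  15 < parent 25 at index 0, swap → [15, 25, 42, 40, 55, 90, 59, 53]
Insert 63:
  append 63 at index 8 → [15, 25, 42, 40, 55, 90, 59, 53, 63] (no swap needed)

[15, 25, 42, 40, 55, 90, 59, 53, 63]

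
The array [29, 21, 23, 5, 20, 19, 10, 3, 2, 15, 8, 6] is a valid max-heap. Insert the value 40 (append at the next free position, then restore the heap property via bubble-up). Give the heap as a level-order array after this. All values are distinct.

[40, 21, 29, 5, 20, 23, 10, 3, 2, 15, 8, 6, 19]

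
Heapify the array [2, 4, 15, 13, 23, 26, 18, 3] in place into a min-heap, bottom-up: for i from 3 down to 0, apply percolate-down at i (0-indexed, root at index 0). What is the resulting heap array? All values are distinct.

sift down from index 3:
  13 vs only child 3 at index 7, swap → [2, 4, 15, 3, 23, 26, 18, 13]
sift down from index 2: already satisfies heap property
sift down from index 1:
  4 vs smaller child 3 at index 3, swap → [2, 3, 15, 4, 23, 26, 18, 13]
sift down from index 0: already satisfies heap property

[2, 3, 15, 4, 23, 26, 18, 13]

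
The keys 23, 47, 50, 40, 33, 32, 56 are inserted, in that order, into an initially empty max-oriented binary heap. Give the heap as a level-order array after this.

Insert 23:
  append 23 at index 0 → [23] (no swap needed)
Insert 47:
  append 47 at index 1 → [23, 47]
  47 > parent 23 at index 0, swap → [47, 23]
Insert 50:
  append 50 at index 2 → [47, 23, 50]
  50 > parent 47 at index 0, swap → [50, 23, 47]
Insert 40:
  append 40 at index 3 → [50, 23, 47, 40]
  40 > parent 23 at index 1, swap → [50, 40, 47, 23]
Insert 33:
  append 33 at index 4 → [50, 40, 47, 23, 33] (no swap needed)
Insert 32:
  append 32 at index 5 → [50, 40, 47, 23, 33, 32] (no swap needed)
Insert 56:
  append 56 at index 6 → [50, 40, 47, 23, 33, 32, 56]
  56 > parent 47 at index 2, swap → [50, 40, 56, 23, 33, 32, 47]
  56 > parent 50 at index 0, swap → [56, 40, 50, 23, 33, 32, 47]

[56, 40, 50, 23, 33, 32, 47]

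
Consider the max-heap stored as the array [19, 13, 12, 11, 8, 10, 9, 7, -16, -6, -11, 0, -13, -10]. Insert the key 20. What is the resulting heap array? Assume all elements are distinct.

[20, 13, 19, 11, 8, 10, 12, 7, -16, -6, -11, 0, -13, -10, 9]

append 20 at index 14 → [19, 13, 12, 11, 8, 10, 9, 7, -16, -6, -11, 0, -13, -10, 20]
20 > parent 9 at index 6, swap → [19, 13, 12, 11, 8, 10, 20, 7, -16, -6, -11, 0, -13, -10, 9]
20 > parent 12 at index 2, swap → [19, 13, 20, 11, 8, 10, 12, 7, -16, -6, -11, 0, -13, -10, 9]
20 > parent 19 at index 0, swap → [20, 13, 19, 11, 8, 10, 12, 7, -16, -6, -11, 0, -13, -10, 9]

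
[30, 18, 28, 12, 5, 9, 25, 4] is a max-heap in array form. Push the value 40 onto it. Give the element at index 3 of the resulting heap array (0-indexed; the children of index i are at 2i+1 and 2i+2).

append 40 at index 8 → [30, 18, 28, 12, 5, 9, 25, 4, 40]
40 > parent 12 at index 3, swap → [30, 18, 28, 40, 5, 9, 25, 4, 12]
40 > parent 18 at index 1, swap → [30, 40, 28, 18, 5, 9, 25, 4, 12]
40 > parent 30 at index 0, swap → [40, 30, 28, 18, 5, 9, 25, 4, 12]
resulting array: [40, 30, 28, 18, 5, 9, 25, 4, 12]

18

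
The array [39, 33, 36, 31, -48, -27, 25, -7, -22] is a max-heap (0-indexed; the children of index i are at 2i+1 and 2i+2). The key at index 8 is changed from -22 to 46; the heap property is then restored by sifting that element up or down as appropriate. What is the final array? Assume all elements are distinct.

[46, 39, 36, 33, -48, -27, 25, -7, 31]

set index 8 from -22 to 46 → [39, 33, 36, 31, -48, -27, 25, -7, 46]
46 > parent 31 at index 3, swap → [39, 33, 36, 46, -48, -27, 25, -7, 31]
46 > parent 33 at index 1, swap → [39, 46, 36, 33, -48, -27, 25, -7, 31]
46 > parent 39 at index 0, swap → [46, 39, 36, 33, -48, -27, 25, -7, 31]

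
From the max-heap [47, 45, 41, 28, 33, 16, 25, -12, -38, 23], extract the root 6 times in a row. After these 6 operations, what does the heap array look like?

extract-max #1 returns 47:
  remove root 47; move last element 23 to root → [23, 45, 41, 28, 33, 16, 25, -12, -38]
  23 vs larger child 45 at index 1, swap → [45, 23, 41, 28, 33, 16, 25, -12, -38]
  23 vs larger child 33 at index 4, swap → [45, 33, 41, 28, 23, 16, 25, -12, -38]
extract-max #2 returns 45:
  remove root 45; move last element -38 to root → [-38, 33, 41, 28, 23, 16, 25, -12]
  -38 vs larger child 41 at index 2, swap → [41, 33, -38, 28, 23, 16, 25, -12]
  -38 vs larger child 25 at index 6, swap → [41, 33, 25, 28, 23, 16, -38, -12]
extract-max #3 returns 41:
  remove root 41; move last element -12 to root → [-12, 33, 25, 28, 23, 16, -38]
  -12 vs larger child 33 at index 1, swap → [33, -12, 25, 28, 23, 16, -38]
  -12 vs larger child 28 at index 3, swap → [33, 28, 25, -12, 23, 16, -38]
extract-max #4 returns 33:
  remove root 33; move last element -38 to root → [-38, 28, 25, -12, 23, 16]
  -38 vs larger child 28 at index 1, swap → [28, -38, 25, -12, 23, 16]
  -38 vs larger child 23 at index 4, swap → [28, 23, 25, -12, -38, 16]
extract-max #5 returns 28:
  remove root 28; move last element 16 to root → [16, 23, 25, -12, -38]
  16 vs larger child 25 at index 2, swap → [25, 23, 16, -12, -38]
extract-max #6 returns 25:
  remove root 25; move last element -38 to root → [-38, 23, 16, -12]
  -38 vs larger child 23 at index 1, swap → [23, -38, 16, -12]
  -38 vs only child -12 at index 3, swap → [23, -12, 16, -38]

[23, -12, 16, -38]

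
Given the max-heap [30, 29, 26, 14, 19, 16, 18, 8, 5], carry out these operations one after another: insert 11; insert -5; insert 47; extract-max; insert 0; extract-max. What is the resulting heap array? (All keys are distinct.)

[29, 19, 26, 14, 11, 16, 18, 8, 5, 0, -5]

insert 11:
  append 11 at index 9 → [30, 29, 26, 14, 19, 16, 18, 8, 5, 11] (no swap needed)
insert -5:
  append -5 at index 10 → [30, 29, 26, 14, 19, 16, 18, 8, 5, 11, -5] (no swap needed)
insert 47:
  append 47 at index 11 → [30, 29, 26, 14, 19, 16, 18, 8, 5, 11, -5, 47]
  47 > parent 16 at index 5, swap → [30, 29, 26, 14, 19, 47, 18, 8, 5, 11, -5, 16]
  47 > parent 26 at index 2, swap → [30, 29, 47, 14, 19, 26, 18, 8, 5, 11, -5, 16]
  47 > parent 30 at index 0, swap → [47, 29, 30, 14, 19, 26, 18, 8, 5, 11, -5, 16]
extract-max → returns 47:
  remove root 47; move last element 16 to root → [16, 29, 30, 14, 19, 26, 18, 8, 5, 11, -5]
  16 vs larger child 30 at index 2, swap → [30, 29, 16, 14, 19, 26, 18, 8, 5, 11, -5]
  16 vs larger child 26 at index 5, swap → [30, 29, 26, 14, 19, 16, 18, 8, 5, 11, -5]
insert 0:
  append 0 at index 11 → [30, 29, 26, 14, 19, 16, 18, 8, 5, 11, -5, 0] (no swap needed)
extract-max → returns 30:
  remove root 30; move last element 0 to root → [0, 29, 26, 14, 19, 16, 18, 8, 5, 11, -5]
  0 vs larger child 29 at index 1, swap → [29, 0, 26, 14, 19, 16, 18, 8, 5, 11, -5]
  0 vs larger child 19 at index 4, swap → [29, 19, 26, 14, 0, 16, 18, 8, 5, 11, -5]
  0 vs larger child 11 at index 9, swap → [29, 19, 26, 14, 11, 16, 18, 8, 5, 0, -5]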